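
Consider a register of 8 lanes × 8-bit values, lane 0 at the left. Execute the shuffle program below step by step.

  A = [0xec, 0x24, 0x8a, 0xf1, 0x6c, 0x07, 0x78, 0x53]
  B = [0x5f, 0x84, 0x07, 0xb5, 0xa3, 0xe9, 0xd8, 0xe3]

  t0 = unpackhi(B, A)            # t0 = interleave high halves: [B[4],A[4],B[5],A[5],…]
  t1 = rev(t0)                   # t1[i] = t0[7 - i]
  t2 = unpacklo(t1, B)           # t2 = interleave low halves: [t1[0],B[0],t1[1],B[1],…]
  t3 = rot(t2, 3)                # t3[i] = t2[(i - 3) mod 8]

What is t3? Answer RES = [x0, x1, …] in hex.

RES = [ 0x07  0xd8  0xb5  0x53  0x5f  0xe3  0x84  0x78 ]

  t0: a3 6c e9 07 d8 78 e3 53
  t1: 53 e3 78 d8 07 e9 6c a3
  t2: 53 5f e3 84 78 07 d8 b5
  t3: 07 d8 b5 53 5f e3 84 78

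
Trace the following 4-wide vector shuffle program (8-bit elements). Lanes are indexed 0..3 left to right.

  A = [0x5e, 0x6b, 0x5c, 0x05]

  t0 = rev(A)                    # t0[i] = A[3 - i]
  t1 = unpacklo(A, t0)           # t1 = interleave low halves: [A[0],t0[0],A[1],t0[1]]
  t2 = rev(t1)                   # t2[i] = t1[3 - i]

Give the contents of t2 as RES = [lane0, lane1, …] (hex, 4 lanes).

RES = [0x5c, 0x6b, 0x05, 0x5e]

→ t0 |05|5c|6b|5e|
→ t1 |5e|05|6b|5c|
→ t2 |5c|6b|05|5e|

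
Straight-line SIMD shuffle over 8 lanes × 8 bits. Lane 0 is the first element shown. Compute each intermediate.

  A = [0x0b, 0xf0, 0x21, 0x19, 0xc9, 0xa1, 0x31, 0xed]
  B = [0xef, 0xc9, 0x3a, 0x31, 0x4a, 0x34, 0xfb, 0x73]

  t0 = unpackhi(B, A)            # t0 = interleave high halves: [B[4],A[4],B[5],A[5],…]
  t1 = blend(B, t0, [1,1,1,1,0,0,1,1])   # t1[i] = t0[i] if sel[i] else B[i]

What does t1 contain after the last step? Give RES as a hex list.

RES = [ 0x4a  0xc9  0x34  0xa1  0x4a  0x34  0x73  0xed ]

t0 = [0x4a, 0xc9, 0x34, 0xa1, 0xfb, 0x31, 0x73, 0xed]
t1 = [0x4a, 0xc9, 0x34, 0xa1, 0x4a, 0x34, 0x73, 0xed]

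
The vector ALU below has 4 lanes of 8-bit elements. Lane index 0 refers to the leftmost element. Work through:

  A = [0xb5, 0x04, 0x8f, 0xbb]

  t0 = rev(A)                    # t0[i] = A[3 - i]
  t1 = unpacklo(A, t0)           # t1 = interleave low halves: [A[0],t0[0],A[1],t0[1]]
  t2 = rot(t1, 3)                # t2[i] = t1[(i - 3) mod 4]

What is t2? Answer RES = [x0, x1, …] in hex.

→ t0 |bb|8f|04|b5|
→ t1 |b5|bb|04|8f|
→ t2 |bb|04|8f|b5|

RES = [ 0xbb  0x04  0x8f  0xb5 ]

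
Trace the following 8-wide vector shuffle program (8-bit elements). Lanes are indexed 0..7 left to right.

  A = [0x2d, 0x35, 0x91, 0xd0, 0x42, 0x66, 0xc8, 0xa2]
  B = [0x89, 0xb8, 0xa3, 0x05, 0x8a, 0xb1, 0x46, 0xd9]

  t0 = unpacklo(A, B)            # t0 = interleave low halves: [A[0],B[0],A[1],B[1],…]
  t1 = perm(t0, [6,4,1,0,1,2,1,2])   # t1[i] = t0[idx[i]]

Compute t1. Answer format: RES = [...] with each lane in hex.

RES = [0xd0, 0x91, 0x89, 0x2d, 0x89, 0x35, 0x89, 0x35]

→ t0 |2d|89|35|b8|91|a3|d0|05|
→ t1 |d0|91|89|2d|89|35|89|35|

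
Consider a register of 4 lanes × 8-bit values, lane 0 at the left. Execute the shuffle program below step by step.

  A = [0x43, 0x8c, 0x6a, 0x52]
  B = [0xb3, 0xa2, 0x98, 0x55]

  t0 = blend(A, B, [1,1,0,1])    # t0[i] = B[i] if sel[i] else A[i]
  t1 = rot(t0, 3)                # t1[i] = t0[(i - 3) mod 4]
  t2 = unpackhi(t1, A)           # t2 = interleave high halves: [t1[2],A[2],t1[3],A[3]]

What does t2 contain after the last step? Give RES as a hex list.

→ t0 |b3|a2|6a|55|
→ t1 |a2|6a|55|b3|
→ t2 |55|6a|b3|52|

RES = [0x55, 0x6a, 0xb3, 0x52]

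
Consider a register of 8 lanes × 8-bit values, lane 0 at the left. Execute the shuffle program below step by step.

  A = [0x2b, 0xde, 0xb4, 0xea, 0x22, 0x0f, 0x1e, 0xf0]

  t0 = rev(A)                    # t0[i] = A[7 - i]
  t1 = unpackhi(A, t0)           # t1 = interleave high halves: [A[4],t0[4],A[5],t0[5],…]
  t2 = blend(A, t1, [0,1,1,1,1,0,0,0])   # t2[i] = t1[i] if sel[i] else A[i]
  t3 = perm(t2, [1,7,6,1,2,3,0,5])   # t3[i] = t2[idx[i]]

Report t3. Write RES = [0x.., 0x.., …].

→ t0 |f0|1e|0f|22|ea|b4|de|2b|
→ t1 |22|ea|0f|b4|1e|de|f0|2b|
→ t2 |2b|ea|0f|b4|1e|0f|1e|f0|
→ t3 |ea|f0|1e|ea|0f|b4|2b|0f|

RES = [ 0xea  0xf0  0x1e  0xea  0x0f  0xb4  0x2b  0x0f ]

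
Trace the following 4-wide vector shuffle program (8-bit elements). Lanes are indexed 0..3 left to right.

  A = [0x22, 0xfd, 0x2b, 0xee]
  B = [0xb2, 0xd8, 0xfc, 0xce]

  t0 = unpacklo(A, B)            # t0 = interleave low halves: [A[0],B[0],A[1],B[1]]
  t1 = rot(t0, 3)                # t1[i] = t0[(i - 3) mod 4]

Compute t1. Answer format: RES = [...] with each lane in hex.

RES = [0xb2, 0xfd, 0xd8, 0x22]

  t0: 22 b2 fd d8
  t1: b2 fd d8 22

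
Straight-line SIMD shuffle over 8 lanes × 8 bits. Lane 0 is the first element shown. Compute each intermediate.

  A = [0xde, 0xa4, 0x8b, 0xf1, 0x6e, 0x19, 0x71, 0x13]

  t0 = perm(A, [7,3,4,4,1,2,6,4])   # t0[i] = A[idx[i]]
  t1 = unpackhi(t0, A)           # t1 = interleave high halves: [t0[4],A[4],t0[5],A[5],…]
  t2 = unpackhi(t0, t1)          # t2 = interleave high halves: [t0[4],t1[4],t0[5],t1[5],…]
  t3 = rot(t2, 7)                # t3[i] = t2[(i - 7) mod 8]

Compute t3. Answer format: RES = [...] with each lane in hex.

t0 = [0x13, 0xf1, 0x6e, 0x6e, 0xa4, 0x8b, 0x71, 0x6e]
t1 = [0xa4, 0x6e, 0x8b, 0x19, 0x71, 0x71, 0x6e, 0x13]
t2 = [0xa4, 0x71, 0x8b, 0x71, 0x71, 0x6e, 0x6e, 0x13]
t3 = [0x71, 0x8b, 0x71, 0x71, 0x6e, 0x6e, 0x13, 0xa4]

RES = [ 0x71  0x8b  0x71  0x71  0x6e  0x6e  0x13  0xa4 ]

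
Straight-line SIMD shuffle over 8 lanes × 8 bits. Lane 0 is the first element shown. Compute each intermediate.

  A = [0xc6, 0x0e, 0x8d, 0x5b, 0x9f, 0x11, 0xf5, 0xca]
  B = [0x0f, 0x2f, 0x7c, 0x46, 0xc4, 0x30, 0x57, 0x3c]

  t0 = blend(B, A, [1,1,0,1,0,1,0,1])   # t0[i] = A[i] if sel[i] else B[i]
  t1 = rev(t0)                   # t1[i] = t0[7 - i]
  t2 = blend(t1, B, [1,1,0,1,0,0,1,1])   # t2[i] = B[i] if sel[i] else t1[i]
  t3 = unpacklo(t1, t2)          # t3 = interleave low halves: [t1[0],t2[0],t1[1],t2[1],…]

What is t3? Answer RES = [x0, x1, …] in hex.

→ t0 |c6|0e|7c|5b|c4|11|57|ca|
→ t1 |ca|57|11|c4|5b|7c|0e|c6|
→ t2 |0f|2f|11|46|5b|7c|57|3c|
→ t3 |ca|0f|57|2f|11|11|c4|46|

RES = [ 0xca  0x0f  0x57  0x2f  0x11  0x11  0xc4  0x46 ]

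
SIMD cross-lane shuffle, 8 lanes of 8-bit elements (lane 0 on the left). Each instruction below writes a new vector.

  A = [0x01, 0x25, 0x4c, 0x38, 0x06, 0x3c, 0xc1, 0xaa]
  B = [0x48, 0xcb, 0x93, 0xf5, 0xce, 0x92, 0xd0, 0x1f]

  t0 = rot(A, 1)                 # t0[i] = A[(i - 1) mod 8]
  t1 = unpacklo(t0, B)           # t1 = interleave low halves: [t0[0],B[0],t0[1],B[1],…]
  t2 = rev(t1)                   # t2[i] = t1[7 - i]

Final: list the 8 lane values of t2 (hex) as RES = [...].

RES = [ 0xf5  0x4c  0x93  0x25  0xcb  0x01  0x48  0xaa ]

→ t0 |aa|01|25|4c|38|06|3c|c1|
→ t1 |aa|48|01|cb|25|93|4c|f5|
→ t2 |f5|4c|93|25|cb|01|48|aa|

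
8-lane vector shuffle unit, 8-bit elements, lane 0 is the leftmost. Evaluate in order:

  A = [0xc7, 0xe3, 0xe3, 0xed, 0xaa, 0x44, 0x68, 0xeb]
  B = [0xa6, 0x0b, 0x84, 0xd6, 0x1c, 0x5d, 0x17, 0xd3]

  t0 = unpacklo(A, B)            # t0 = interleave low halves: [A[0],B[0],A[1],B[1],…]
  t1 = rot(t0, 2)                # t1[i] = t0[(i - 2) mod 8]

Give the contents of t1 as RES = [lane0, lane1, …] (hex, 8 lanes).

RES = [0xed, 0xd6, 0xc7, 0xa6, 0xe3, 0x0b, 0xe3, 0x84]

→ t0 |c7|a6|e3|0b|e3|84|ed|d6|
→ t1 |ed|d6|c7|a6|e3|0b|e3|84|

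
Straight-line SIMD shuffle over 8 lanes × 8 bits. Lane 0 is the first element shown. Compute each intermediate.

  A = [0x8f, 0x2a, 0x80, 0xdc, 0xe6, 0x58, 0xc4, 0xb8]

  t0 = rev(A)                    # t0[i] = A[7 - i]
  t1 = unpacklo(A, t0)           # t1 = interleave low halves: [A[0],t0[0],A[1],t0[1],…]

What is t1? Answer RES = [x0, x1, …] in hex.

  t0: b8 c4 58 e6 dc 80 2a 8f
  t1: 8f b8 2a c4 80 58 dc e6

RES = [0x8f, 0xb8, 0x2a, 0xc4, 0x80, 0x58, 0xdc, 0xe6]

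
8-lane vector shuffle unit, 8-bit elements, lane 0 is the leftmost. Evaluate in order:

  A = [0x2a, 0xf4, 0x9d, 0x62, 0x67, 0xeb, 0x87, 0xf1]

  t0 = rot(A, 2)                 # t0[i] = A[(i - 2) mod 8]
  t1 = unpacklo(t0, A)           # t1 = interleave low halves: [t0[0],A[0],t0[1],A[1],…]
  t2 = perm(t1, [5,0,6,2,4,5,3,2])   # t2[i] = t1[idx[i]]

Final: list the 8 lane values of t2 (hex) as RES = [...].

→ t0 |87|f1|2a|f4|9d|62|67|eb|
→ t1 |87|2a|f1|f4|2a|9d|f4|62|
→ t2 |9d|87|f4|f1|2a|9d|f4|f1|

RES = [ 0x9d  0x87  0xf4  0xf1  0x2a  0x9d  0xf4  0xf1 ]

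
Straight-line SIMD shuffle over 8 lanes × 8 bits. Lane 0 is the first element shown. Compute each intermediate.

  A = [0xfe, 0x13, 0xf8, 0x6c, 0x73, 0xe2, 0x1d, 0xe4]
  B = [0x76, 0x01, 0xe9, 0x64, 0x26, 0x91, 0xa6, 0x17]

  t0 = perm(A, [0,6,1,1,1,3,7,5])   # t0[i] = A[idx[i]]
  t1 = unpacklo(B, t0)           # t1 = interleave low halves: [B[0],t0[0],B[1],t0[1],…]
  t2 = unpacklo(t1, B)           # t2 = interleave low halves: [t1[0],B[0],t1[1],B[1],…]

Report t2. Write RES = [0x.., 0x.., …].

RES = [ 0x76  0x76  0xfe  0x01  0x01  0xe9  0x1d  0x64 ]

→ t0 |fe|1d|13|13|13|6c|e4|e2|
→ t1 |76|fe|01|1d|e9|13|64|13|
→ t2 |76|76|fe|01|01|e9|1d|64|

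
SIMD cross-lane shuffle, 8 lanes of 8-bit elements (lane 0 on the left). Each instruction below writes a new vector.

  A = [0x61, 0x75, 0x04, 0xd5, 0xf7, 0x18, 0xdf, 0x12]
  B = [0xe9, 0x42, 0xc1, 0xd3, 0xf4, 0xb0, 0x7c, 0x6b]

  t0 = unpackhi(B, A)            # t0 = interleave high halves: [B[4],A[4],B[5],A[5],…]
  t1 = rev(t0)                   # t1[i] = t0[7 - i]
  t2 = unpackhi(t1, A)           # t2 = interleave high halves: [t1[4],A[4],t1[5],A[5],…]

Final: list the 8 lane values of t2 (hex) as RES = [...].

→ t0 |f4|f7|b0|18|7c|df|6b|12|
→ t1 |12|6b|df|7c|18|b0|f7|f4|
→ t2 |18|f7|b0|18|f7|df|f4|12|

RES = [0x18, 0xf7, 0xb0, 0x18, 0xf7, 0xdf, 0xf4, 0x12]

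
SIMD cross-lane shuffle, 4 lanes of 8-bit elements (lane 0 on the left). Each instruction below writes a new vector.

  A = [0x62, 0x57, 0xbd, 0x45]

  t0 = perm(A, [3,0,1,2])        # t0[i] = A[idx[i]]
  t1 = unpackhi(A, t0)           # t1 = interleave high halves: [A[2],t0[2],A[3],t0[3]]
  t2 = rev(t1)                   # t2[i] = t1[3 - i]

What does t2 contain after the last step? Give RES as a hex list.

RES = [ 0xbd  0x45  0x57  0xbd ]

t0 = [0x45, 0x62, 0x57, 0xbd]
t1 = [0xbd, 0x57, 0x45, 0xbd]
t2 = [0xbd, 0x45, 0x57, 0xbd]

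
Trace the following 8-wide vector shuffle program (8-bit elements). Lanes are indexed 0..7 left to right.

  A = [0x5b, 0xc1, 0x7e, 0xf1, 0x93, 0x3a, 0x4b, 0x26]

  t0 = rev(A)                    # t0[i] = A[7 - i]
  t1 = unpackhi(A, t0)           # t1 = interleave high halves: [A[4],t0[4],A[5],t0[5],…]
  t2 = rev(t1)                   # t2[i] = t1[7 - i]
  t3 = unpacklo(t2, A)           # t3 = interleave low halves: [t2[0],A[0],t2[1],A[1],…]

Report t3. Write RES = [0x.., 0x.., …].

RES = [0x5b, 0x5b, 0x26, 0xc1, 0xc1, 0x7e, 0x4b, 0xf1]

  t0: 26 4b 3a 93 f1 7e c1 5b
  t1: 93 f1 3a 7e 4b c1 26 5b
  t2: 5b 26 c1 4b 7e 3a f1 93
  t3: 5b 5b 26 c1 c1 7e 4b f1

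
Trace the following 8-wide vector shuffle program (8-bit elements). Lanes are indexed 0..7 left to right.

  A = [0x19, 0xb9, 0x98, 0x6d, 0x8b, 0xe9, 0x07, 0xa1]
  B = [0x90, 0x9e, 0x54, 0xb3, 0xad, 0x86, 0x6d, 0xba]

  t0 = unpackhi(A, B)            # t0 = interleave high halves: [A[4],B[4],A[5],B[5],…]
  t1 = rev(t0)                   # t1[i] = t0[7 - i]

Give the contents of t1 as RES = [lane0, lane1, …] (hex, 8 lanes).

RES = [0xba, 0xa1, 0x6d, 0x07, 0x86, 0xe9, 0xad, 0x8b]

t0 = [0x8b, 0xad, 0xe9, 0x86, 0x07, 0x6d, 0xa1, 0xba]
t1 = [0xba, 0xa1, 0x6d, 0x07, 0x86, 0xe9, 0xad, 0x8b]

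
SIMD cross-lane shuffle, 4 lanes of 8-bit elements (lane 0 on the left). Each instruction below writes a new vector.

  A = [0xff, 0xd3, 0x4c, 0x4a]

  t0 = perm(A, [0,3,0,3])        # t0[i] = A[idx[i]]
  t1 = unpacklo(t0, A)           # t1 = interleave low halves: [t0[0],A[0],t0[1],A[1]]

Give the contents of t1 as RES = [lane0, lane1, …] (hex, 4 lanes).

→ t0 |ff|4a|ff|4a|
→ t1 |ff|ff|4a|d3|

RES = [0xff, 0xff, 0x4a, 0xd3]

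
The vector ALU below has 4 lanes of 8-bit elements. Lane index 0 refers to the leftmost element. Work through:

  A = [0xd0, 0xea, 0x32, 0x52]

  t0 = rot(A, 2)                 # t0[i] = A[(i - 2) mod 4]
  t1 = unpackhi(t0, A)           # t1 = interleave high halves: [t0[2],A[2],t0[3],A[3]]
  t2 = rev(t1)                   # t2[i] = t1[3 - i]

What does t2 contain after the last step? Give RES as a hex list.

RES = [ 0x52  0xea  0x32  0xd0 ]

  t0: 32 52 d0 ea
  t1: d0 32 ea 52
  t2: 52 ea 32 d0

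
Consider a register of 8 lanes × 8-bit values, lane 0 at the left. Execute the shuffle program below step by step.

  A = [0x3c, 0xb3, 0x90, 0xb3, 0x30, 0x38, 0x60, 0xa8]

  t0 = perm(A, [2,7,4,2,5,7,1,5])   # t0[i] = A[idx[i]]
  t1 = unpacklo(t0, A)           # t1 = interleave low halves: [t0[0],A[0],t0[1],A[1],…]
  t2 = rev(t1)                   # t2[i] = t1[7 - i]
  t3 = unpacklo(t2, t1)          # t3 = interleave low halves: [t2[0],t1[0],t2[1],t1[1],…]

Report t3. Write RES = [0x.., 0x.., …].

→ t0 |90|a8|30|90|38|a8|b3|38|
→ t1 |90|3c|a8|b3|30|90|90|b3|
→ t2 |b3|90|90|30|b3|a8|3c|90|
→ t3 |b3|90|90|3c|90|a8|30|b3|

RES = [0xb3, 0x90, 0x90, 0x3c, 0x90, 0xa8, 0x30, 0xb3]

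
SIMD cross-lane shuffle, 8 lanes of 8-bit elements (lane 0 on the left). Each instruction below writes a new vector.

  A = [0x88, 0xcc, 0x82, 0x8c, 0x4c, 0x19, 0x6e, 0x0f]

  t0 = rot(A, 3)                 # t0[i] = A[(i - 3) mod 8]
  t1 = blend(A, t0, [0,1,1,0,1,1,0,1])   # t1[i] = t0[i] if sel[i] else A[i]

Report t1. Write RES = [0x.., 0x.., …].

  t0: 19 6e 0f 88 cc 82 8c 4c
  t1: 88 6e 0f 8c cc 82 6e 4c

RES = [ 0x88  0x6e  0x0f  0x8c  0xcc  0x82  0x6e  0x4c ]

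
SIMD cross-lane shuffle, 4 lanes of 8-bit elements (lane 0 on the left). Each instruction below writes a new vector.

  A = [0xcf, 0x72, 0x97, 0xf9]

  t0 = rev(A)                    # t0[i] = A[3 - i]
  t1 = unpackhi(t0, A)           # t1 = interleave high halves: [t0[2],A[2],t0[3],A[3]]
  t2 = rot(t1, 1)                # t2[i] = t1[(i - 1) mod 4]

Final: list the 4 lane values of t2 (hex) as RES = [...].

RES = [0xf9, 0x72, 0x97, 0xcf]

  t0: f9 97 72 cf
  t1: 72 97 cf f9
  t2: f9 72 97 cf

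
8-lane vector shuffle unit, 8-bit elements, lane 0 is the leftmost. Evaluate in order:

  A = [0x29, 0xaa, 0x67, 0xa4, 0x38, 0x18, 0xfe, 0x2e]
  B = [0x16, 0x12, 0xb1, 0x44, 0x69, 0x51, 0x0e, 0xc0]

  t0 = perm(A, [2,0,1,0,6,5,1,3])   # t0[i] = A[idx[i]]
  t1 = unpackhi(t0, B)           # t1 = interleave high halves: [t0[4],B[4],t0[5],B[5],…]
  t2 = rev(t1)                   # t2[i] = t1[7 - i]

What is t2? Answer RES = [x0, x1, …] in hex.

t0 = [0x67, 0x29, 0xaa, 0x29, 0xfe, 0x18, 0xaa, 0xa4]
t1 = [0xfe, 0x69, 0x18, 0x51, 0xaa, 0x0e, 0xa4, 0xc0]
t2 = [0xc0, 0xa4, 0x0e, 0xaa, 0x51, 0x18, 0x69, 0xfe]

RES = [ 0xc0  0xa4  0x0e  0xaa  0x51  0x18  0x69  0xfe ]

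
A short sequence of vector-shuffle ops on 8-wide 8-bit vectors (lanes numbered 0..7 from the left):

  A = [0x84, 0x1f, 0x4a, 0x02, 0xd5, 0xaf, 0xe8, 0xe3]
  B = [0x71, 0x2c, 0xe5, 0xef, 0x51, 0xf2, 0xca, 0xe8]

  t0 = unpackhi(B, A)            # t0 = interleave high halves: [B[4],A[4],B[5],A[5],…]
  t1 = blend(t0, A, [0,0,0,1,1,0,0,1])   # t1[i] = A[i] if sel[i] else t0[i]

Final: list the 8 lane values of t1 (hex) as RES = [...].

RES = [0x51, 0xd5, 0xf2, 0x02, 0xd5, 0xe8, 0xe8, 0xe3]

t0 = [0x51, 0xd5, 0xf2, 0xaf, 0xca, 0xe8, 0xe8, 0xe3]
t1 = [0x51, 0xd5, 0xf2, 0x02, 0xd5, 0xe8, 0xe8, 0xe3]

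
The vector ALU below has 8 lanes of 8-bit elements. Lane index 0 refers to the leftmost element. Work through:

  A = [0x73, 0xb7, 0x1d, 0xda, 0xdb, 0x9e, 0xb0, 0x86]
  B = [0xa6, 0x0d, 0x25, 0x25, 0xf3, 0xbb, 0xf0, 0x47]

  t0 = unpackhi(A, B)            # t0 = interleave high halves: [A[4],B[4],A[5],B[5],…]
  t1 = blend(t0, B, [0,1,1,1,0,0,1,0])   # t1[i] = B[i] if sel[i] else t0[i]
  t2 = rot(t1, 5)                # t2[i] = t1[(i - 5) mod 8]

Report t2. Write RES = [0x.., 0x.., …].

  t0: db f3 9e bb b0 f0 86 47
  t1: db 0d 25 25 b0 f0 f0 47
  t2: 25 b0 f0 f0 47 db 0d 25

RES = [ 0x25  0xb0  0xf0  0xf0  0x47  0xdb  0x0d  0x25 ]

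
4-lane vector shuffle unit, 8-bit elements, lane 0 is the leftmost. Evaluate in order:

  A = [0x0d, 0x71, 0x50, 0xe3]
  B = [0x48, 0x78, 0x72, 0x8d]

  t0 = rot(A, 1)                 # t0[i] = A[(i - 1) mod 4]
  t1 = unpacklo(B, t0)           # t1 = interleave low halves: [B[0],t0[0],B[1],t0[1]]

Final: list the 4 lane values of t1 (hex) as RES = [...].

→ t0 |e3|0d|71|50|
→ t1 |48|e3|78|0d|

RES = [ 0x48  0xe3  0x78  0x0d ]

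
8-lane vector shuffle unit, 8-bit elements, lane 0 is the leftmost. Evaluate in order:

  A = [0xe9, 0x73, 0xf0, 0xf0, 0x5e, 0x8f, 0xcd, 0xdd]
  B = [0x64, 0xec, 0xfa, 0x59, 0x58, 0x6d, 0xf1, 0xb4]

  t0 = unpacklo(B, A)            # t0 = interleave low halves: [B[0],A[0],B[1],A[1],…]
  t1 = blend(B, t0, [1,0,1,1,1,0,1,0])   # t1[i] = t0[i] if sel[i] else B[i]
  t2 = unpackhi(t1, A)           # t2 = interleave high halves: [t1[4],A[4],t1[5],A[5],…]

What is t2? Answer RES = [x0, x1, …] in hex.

RES = [0xfa, 0x5e, 0x6d, 0x8f, 0x59, 0xcd, 0xb4, 0xdd]

  t0: 64 e9 ec 73 fa f0 59 f0
  t1: 64 ec ec 73 fa 6d 59 b4
  t2: fa 5e 6d 8f 59 cd b4 dd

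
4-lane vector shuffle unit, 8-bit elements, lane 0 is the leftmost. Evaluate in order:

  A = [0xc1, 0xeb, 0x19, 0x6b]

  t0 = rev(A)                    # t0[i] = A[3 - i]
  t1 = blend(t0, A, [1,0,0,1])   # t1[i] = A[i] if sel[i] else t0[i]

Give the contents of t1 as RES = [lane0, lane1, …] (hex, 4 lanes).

RES = [0xc1, 0x19, 0xeb, 0x6b]

→ t0 |6b|19|eb|c1|
→ t1 |c1|19|eb|6b|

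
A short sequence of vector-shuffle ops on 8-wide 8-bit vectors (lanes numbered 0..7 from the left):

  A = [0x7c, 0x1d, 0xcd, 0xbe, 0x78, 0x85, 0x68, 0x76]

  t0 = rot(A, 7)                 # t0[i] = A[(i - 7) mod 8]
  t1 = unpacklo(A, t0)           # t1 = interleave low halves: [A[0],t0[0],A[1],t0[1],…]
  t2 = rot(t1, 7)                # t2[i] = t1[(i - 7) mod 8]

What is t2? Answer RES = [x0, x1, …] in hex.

→ t0 |1d|cd|be|78|85|68|76|7c|
→ t1 |7c|1d|1d|cd|cd|be|be|78|
→ t2 |1d|1d|cd|cd|be|be|78|7c|

RES = [0x1d, 0x1d, 0xcd, 0xcd, 0xbe, 0xbe, 0x78, 0x7c]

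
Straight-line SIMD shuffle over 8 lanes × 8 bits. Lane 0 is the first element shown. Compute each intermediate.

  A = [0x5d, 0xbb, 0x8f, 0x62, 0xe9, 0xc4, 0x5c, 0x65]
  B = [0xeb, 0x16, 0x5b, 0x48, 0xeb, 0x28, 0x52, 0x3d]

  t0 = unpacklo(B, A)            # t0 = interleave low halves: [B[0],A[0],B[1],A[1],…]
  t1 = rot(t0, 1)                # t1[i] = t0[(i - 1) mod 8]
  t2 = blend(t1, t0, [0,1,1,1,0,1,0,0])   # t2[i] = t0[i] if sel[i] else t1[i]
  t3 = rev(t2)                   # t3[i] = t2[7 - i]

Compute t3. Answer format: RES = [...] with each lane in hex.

  t0: eb 5d 16 bb 5b 8f 48 62
  t1: 62 eb 5d 16 bb 5b 8f 48
  t2: 62 5d 16 bb bb 8f 8f 48
  t3: 48 8f 8f bb bb 16 5d 62

RES = [0x48, 0x8f, 0x8f, 0xbb, 0xbb, 0x16, 0x5d, 0x62]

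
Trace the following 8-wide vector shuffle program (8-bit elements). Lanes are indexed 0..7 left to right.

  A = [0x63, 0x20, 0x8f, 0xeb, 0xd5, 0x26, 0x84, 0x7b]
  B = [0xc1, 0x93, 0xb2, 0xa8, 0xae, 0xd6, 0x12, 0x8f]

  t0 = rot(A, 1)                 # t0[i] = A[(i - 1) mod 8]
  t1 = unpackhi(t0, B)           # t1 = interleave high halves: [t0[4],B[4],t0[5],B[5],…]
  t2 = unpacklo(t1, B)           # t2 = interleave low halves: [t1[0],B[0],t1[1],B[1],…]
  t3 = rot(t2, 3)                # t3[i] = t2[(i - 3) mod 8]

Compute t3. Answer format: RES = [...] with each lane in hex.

RES = [0xb2, 0xd6, 0xa8, 0xeb, 0xc1, 0xae, 0x93, 0xd5]

→ t0 |7b|63|20|8f|eb|d5|26|84|
→ t1 |eb|ae|d5|d6|26|12|84|8f|
→ t2 |eb|c1|ae|93|d5|b2|d6|a8|
→ t3 |b2|d6|a8|eb|c1|ae|93|d5|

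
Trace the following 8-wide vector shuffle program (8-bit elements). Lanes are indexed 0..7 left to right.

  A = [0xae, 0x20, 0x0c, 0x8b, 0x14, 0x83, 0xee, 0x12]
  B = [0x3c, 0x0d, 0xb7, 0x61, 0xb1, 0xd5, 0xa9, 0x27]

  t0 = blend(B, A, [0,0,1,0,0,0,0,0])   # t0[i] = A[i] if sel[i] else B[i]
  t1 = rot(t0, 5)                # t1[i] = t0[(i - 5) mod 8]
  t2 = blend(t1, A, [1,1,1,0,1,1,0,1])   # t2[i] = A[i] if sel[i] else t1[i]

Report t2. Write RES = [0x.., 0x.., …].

RES = [ 0xae  0x20  0x0c  0xa9  0x14  0x83  0x0d  0x12 ]

→ t0 |3c|0d|0c|61|b1|d5|a9|27|
→ t1 |61|b1|d5|a9|27|3c|0d|0c|
→ t2 |ae|20|0c|a9|14|83|0d|12|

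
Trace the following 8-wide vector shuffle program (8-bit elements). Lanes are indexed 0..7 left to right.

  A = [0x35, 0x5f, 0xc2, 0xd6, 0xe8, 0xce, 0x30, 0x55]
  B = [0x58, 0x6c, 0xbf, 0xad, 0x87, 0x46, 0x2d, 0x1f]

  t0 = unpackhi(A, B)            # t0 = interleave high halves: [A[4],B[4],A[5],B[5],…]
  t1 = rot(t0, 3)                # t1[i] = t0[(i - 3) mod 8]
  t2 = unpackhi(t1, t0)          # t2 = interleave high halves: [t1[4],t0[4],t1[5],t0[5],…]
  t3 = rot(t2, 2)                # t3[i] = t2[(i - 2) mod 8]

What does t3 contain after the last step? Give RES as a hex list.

→ t0 |e8|87|ce|46|30|2d|55|1f|
→ t1 |2d|55|1f|e8|87|ce|46|30|
→ t2 |87|30|ce|2d|46|55|30|1f|
→ t3 |30|1f|87|30|ce|2d|46|55|

RES = [ 0x30  0x1f  0x87  0x30  0xce  0x2d  0x46  0x55 ]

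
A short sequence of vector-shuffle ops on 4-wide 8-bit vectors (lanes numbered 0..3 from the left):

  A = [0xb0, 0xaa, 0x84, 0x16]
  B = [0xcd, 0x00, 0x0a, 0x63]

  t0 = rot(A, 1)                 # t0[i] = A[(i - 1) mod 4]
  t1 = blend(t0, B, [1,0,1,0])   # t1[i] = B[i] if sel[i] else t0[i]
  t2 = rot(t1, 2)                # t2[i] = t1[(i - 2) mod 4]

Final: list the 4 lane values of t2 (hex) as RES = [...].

RES = [ 0x0a  0x84  0xcd  0xb0 ]

  t0: 16 b0 aa 84
  t1: cd b0 0a 84
  t2: 0a 84 cd b0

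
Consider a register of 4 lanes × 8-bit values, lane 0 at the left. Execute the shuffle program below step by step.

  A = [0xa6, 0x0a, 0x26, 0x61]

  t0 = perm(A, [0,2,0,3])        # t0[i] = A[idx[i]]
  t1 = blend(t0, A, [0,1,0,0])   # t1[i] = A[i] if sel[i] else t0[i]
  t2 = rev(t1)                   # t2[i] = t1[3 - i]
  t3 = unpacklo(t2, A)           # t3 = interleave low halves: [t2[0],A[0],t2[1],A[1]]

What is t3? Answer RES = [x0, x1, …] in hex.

RES = [ 0x61  0xa6  0xa6  0x0a ]

  t0: a6 26 a6 61
  t1: a6 0a a6 61
  t2: 61 a6 0a a6
  t3: 61 a6 a6 0a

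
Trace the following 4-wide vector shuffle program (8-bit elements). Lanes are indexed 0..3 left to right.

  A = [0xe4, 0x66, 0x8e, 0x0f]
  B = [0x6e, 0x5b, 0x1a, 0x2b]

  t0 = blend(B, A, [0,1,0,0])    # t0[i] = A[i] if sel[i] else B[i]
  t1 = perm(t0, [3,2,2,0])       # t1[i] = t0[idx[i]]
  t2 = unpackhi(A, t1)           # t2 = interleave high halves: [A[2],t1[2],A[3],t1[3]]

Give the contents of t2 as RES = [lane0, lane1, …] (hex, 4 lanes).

RES = [0x8e, 0x1a, 0x0f, 0x6e]

  t0: 6e 66 1a 2b
  t1: 2b 1a 1a 6e
  t2: 8e 1a 0f 6e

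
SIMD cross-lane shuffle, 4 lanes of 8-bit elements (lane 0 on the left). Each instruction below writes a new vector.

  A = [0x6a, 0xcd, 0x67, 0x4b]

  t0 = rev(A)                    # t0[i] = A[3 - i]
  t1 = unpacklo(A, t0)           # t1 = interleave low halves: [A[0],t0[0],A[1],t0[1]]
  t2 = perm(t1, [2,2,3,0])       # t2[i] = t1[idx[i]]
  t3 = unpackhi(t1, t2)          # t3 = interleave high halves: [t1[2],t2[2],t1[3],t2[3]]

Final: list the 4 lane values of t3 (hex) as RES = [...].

RES = [ 0xcd  0x67  0x67  0x6a ]

t0 = [0x4b, 0x67, 0xcd, 0x6a]
t1 = [0x6a, 0x4b, 0xcd, 0x67]
t2 = [0xcd, 0xcd, 0x67, 0x6a]
t3 = [0xcd, 0x67, 0x67, 0x6a]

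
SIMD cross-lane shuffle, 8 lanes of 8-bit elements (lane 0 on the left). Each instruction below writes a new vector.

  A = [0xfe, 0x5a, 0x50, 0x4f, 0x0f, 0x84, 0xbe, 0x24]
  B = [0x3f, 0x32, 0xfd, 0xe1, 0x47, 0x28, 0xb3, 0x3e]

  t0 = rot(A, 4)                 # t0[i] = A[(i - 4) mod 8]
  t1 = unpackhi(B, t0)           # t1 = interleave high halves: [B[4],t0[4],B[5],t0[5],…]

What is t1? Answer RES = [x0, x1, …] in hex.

t0 = [0x0f, 0x84, 0xbe, 0x24, 0xfe, 0x5a, 0x50, 0x4f]
t1 = [0x47, 0xfe, 0x28, 0x5a, 0xb3, 0x50, 0x3e, 0x4f]

RES = [0x47, 0xfe, 0x28, 0x5a, 0xb3, 0x50, 0x3e, 0x4f]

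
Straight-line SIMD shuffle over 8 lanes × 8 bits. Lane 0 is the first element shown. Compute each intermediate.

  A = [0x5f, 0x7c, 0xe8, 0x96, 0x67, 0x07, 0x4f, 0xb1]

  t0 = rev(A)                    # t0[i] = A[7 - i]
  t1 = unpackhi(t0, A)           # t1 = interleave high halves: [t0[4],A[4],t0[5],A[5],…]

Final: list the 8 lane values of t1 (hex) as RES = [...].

→ t0 |b1|4f|07|67|96|e8|7c|5f|
→ t1 |96|67|e8|07|7c|4f|5f|b1|

RES = [ 0x96  0x67  0xe8  0x07  0x7c  0x4f  0x5f  0xb1 ]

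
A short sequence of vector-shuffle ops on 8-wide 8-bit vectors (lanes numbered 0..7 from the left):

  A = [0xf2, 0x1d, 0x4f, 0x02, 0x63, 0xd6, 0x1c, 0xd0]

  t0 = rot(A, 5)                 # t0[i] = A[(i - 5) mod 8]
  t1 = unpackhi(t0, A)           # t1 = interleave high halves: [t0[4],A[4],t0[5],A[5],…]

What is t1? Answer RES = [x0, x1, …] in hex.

RES = [ 0xd0  0x63  0xf2  0xd6  0x1d  0x1c  0x4f  0xd0 ]

  t0: 02 63 d6 1c d0 f2 1d 4f
  t1: d0 63 f2 d6 1d 1c 4f d0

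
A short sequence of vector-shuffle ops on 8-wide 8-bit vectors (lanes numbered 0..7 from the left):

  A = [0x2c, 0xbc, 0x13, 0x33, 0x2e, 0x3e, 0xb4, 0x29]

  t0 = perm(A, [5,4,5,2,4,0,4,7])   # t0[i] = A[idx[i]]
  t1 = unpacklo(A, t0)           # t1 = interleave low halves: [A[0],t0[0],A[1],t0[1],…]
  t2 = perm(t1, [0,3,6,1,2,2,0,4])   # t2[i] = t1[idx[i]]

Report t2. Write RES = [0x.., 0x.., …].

RES = [0x2c, 0x2e, 0x33, 0x3e, 0xbc, 0xbc, 0x2c, 0x13]

  t0: 3e 2e 3e 13 2e 2c 2e 29
  t1: 2c 3e bc 2e 13 3e 33 13
  t2: 2c 2e 33 3e bc bc 2c 13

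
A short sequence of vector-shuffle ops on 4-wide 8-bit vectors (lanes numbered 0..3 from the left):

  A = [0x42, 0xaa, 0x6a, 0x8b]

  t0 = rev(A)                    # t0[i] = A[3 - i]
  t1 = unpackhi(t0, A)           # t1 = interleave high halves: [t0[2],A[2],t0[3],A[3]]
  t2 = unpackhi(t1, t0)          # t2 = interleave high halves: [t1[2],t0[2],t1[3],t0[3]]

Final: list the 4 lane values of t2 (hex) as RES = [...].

RES = [ 0x42  0xaa  0x8b  0x42 ]

  t0: 8b 6a aa 42
  t1: aa 6a 42 8b
  t2: 42 aa 8b 42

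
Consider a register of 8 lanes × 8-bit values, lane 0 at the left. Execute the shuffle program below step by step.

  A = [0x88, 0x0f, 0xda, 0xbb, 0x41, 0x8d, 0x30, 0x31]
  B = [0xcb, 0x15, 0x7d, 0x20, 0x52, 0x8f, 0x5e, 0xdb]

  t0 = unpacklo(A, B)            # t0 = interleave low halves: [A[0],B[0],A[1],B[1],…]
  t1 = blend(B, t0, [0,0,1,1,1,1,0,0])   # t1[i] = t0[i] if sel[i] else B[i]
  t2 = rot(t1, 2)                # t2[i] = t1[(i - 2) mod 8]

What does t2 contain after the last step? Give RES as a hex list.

t0 = [0x88, 0xcb, 0x0f, 0x15, 0xda, 0x7d, 0xbb, 0x20]
t1 = [0xcb, 0x15, 0x0f, 0x15, 0xda, 0x7d, 0x5e, 0xdb]
t2 = [0x5e, 0xdb, 0xcb, 0x15, 0x0f, 0x15, 0xda, 0x7d]

RES = [0x5e, 0xdb, 0xcb, 0x15, 0x0f, 0x15, 0xda, 0x7d]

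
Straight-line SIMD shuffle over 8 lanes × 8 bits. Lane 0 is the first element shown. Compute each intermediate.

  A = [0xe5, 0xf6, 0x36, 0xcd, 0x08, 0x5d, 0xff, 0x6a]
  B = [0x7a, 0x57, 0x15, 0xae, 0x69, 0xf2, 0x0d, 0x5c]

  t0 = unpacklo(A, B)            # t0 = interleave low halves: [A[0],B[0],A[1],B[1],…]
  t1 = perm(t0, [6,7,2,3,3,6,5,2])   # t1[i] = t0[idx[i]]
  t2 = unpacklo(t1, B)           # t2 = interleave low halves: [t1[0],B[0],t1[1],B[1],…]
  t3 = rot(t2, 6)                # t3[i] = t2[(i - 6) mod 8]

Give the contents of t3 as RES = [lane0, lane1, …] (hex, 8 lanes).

RES = [ 0xae  0x57  0xf6  0x15  0x57  0xae  0xcd  0x7a ]

→ t0 |e5|7a|f6|57|36|15|cd|ae|
→ t1 |cd|ae|f6|57|57|cd|15|f6|
→ t2 |cd|7a|ae|57|f6|15|57|ae|
→ t3 |ae|57|f6|15|57|ae|cd|7a|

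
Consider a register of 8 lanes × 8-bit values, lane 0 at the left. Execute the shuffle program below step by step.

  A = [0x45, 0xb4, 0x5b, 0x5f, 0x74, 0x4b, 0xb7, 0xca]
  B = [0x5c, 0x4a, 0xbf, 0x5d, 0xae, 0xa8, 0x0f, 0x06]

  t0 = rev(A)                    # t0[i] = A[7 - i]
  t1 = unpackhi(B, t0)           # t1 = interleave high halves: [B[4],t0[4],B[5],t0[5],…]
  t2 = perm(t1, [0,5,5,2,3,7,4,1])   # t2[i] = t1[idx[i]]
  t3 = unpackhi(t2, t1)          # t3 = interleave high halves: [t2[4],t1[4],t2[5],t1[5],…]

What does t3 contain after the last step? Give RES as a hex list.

RES = [0x5b, 0x0f, 0x45, 0xb4, 0x0f, 0x06, 0x5f, 0x45]

→ t0 |ca|b7|4b|74|5f|5b|b4|45|
→ t1 |ae|5f|a8|5b|0f|b4|06|45|
→ t2 |ae|b4|b4|a8|5b|45|0f|5f|
→ t3 |5b|0f|45|b4|0f|06|5f|45|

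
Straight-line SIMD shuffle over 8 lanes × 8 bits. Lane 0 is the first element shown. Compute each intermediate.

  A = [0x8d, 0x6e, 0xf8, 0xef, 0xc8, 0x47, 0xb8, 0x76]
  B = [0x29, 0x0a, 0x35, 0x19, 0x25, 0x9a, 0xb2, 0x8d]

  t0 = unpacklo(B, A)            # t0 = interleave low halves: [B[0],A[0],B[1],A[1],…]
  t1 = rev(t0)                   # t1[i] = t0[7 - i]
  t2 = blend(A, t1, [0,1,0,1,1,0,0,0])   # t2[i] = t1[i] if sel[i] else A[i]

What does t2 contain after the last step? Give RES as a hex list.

→ t0 |29|8d|0a|6e|35|f8|19|ef|
→ t1 |ef|19|f8|35|6e|0a|8d|29|
→ t2 |8d|19|f8|35|6e|47|b8|76|

RES = [ 0x8d  0x19  0xf8  0x35  0x6e  0x47  0xb8  0x76 ]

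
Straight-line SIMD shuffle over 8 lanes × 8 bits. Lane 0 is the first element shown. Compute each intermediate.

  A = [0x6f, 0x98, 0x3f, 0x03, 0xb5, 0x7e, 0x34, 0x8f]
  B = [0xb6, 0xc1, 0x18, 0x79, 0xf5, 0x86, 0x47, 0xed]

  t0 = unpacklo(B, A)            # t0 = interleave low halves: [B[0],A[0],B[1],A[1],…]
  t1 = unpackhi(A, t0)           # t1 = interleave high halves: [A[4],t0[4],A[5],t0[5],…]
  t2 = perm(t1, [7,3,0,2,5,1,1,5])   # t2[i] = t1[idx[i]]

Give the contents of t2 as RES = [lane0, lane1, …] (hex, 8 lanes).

RES = [ 0x03  0x3f  0xb5  0x7e  0x79  0x18  0x18  0x79 ]

  t0: b6 6f c1 98 18 3f 79 03
  t1: b5 18 7e 3f 34 79 8f 03
  t2: 03 3f b5 7e 79 18 18 79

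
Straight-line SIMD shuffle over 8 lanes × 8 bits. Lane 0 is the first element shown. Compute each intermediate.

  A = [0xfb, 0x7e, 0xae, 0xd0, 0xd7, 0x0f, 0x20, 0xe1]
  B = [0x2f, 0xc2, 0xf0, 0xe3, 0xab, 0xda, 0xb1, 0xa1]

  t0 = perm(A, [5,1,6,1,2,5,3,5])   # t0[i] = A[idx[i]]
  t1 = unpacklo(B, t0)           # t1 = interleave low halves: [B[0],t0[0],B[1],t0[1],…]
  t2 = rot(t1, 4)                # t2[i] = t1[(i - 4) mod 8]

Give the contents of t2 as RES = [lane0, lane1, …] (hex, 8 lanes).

RES = [0xf0, 0x20, 0xe3, 0x7e, 0x2f, 0x0f, 0xc2, 0x7e]

t0 = [0x0f, 0x7e, 0x20, 0x7e, 0xae, 0x0f, 0xd0, 0x0f]
t1 = [0x2f, 0x0f, 0xc2, 0x7e, 0xf0, 0x20, 0xe3, 0x7e]
t2 = [0xf0, 0x20, 0xe3, 0x7e, 0x2f, 0x0f, 0xc2, 0x7e]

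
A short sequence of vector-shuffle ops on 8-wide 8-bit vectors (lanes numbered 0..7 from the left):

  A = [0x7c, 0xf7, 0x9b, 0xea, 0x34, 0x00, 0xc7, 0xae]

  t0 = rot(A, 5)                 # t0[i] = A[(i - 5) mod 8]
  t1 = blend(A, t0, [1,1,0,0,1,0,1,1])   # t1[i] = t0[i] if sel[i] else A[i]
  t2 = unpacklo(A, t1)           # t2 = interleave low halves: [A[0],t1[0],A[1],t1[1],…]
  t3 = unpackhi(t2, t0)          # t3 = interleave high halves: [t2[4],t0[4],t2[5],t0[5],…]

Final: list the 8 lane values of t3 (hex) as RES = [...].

RES = [0x9b, 0xae, 0x9b, 0x7c, 0xea, 0xf7, 0xea, 0x9b]

t0 = [0xea, 0x34, 0x00, 0xc7, 0xae, 0x7c, 0xf7, 0x9b]
t1 = [0xea, 0x34, 0x9b, 0xea, 0xae, 0x00, 0xf7, 0x9b]
t2 = [0x7c, 0xea, 0xf7, 0x34, 0x9b, 0x9b, 0xea, 0xea]
t3 = [0x9b, 0xae, 0x9b, 0x7c, 0xea, 0xf7, 0xea, 0x9b]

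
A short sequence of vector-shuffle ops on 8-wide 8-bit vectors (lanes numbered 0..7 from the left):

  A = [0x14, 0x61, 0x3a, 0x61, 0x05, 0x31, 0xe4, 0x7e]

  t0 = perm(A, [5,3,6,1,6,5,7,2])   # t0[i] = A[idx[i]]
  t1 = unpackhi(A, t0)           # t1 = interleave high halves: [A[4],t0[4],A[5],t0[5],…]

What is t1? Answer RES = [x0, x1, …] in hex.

RES = [ 0x05  0xe4  0x31  0x31  0xe4  0x7e  0x7e  0x3a ]

t0 = [0x31, 0x61, 0xe4, 0x61, 0xe4, 0x31, 0x7e, 0x3a]
t1 = [0x05, 0xe4, 0x31, 0x31, 0xe4, 0x7e, 0x7e, 0x3a]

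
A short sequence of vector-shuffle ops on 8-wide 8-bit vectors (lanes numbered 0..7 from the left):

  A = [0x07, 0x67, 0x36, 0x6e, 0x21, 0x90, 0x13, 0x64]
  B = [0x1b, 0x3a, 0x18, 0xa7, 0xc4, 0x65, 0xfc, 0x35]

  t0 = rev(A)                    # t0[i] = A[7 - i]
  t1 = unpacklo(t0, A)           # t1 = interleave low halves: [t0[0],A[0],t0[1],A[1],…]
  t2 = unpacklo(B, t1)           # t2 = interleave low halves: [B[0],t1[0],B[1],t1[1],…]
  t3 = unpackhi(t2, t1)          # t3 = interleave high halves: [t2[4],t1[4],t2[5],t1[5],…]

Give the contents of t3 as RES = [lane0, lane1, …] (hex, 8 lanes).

RES = [ 0x18  0x90  0x13  0x36  0xa7  0x21  0x67  0x6e ]

→ t0 |64|13|90|21|6e|36|67|07|
→ t1 |64|07|13|67|90|36|21|6e|
→ t2 |1b|64|3a|07|18|13|a7|67|
→ t3 |18|90|13|36|a7|21|67|6e|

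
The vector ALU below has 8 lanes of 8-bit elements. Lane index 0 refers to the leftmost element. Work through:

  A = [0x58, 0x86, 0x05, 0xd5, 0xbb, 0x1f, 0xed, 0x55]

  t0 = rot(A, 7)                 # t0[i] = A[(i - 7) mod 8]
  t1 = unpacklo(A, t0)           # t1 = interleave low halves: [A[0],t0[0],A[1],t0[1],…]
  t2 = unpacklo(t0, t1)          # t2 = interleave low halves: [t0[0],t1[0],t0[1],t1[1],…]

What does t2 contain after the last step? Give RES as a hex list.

t0 = [0x86, 0x05, 0xd5, 0xbb, 0x1f, 0xed, 0x55, 0x58]
t1 = [0x58, 0x86, 0x86, 0x05, 0x05, 0xd5, 0xd5, 0xbb]
t2 = [0x86, 0x58, 0x05, 0x86, 0xd5, 0x86, 0xbb, 0x05]

RES = [ 0x86  0x58  0x05  0x86  0xd5  0x86  0xbb  0x05 ]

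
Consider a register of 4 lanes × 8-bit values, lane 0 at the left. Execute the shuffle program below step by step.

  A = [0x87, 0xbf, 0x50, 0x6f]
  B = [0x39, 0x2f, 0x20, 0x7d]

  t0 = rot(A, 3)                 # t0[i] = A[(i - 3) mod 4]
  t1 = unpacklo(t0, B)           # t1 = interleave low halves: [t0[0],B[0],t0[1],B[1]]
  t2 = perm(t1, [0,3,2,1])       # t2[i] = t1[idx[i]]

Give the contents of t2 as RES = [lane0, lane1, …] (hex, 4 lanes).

  t0: bf 50 6f 87
  t1: bf 39 50 2f
  t2: bf 2f 50 39

RES = [ 0xbf  0x2f  0x50  0x39 ]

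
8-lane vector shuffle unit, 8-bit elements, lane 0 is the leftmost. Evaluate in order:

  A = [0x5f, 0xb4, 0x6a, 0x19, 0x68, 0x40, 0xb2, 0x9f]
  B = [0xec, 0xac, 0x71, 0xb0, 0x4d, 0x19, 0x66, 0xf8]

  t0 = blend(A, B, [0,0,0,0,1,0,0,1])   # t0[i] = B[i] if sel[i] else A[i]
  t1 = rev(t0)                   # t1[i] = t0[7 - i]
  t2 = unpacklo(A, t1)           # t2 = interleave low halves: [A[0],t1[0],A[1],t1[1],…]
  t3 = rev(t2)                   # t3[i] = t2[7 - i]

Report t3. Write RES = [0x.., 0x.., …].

RES = [ 0x4d  0x19  0x40  0x6a  0xb2  0xb4  0xf8  0x5f ]

→ t0 |5f|b4|6a|19|4d|40|b2|f8|
→ t1 |f8|b2|40|4d|19|6a|b4|5f|
→ t2 |5f|f8|b4|b2|6a|40|19|4d|
→ t3 |4d|19|40|6a|b2|b4|f8|5f|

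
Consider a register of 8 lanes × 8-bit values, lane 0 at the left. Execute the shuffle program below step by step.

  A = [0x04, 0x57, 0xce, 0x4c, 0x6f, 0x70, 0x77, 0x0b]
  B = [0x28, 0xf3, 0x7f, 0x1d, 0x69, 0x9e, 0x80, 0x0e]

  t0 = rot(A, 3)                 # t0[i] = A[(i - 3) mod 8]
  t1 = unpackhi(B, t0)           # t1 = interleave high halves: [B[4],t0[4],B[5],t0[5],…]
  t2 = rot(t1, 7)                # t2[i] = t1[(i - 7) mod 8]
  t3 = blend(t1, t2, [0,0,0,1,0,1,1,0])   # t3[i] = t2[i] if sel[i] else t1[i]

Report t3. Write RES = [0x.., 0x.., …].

RES = [0x69, 0x57, 0x9e, 0x80, 0x80, 0x0e, 0x6f, 0x6f]

t0 = [0x70, 0x77, 0x0b, 0x04, 0x57, 0xce, 0x4c, 0x6f]
t1 = [0x69, 0x57, 0x9e, 0xce, 0x80, 0x4c, 0x0e, 0x6f]
t2 = [0x57, 0x9e, 0xce, 0x80, 0x4c, 0x0e, 0x6f, 0x69]
t3 = [0x69, 0x57, 0x9e, 0x80, 0x80, 0x0e, 0x6f, 0x6f]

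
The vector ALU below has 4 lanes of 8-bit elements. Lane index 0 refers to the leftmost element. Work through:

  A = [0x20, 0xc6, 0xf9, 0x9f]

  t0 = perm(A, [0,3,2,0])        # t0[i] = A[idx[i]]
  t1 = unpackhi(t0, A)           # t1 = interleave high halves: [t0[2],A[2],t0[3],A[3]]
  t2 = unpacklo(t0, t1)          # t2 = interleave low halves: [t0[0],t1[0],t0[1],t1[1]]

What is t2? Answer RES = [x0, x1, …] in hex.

→ t0 |20|9f|f9|20|
→ t1 |f9|f9|20|9f|
→ t2 |20|f9|9f|f9|

RES = [0x20, 0xf9, 0x9f, 0xf9]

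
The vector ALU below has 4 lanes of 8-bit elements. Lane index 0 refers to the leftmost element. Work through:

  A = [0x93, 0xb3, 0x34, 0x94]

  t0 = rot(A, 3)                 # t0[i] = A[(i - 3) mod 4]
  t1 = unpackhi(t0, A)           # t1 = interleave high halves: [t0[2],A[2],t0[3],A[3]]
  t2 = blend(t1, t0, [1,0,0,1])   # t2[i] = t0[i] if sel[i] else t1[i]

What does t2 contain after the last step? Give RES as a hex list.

RES = [ 0xb3  0x34  0x93  0x93 ]

t0 = [0xb3, 0x34, 0x94, 0x93]
t1 = [0x94, 0x34, 0x93, 0x94]
t2 = [0xb3, 0x34, 0x93, 0x93]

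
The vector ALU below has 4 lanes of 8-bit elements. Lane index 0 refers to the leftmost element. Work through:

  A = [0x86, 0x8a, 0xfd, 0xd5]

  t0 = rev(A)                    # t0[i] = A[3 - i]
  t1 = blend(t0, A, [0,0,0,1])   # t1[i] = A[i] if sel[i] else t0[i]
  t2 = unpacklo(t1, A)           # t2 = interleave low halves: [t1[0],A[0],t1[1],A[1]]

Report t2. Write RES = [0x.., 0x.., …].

RES = [0xd5, 0x86, 0xfd, 0x8a]

→ t0 |d5|fd|8a|86|
→ t1 |d5|fd|8a|d5|
→ t2 |d5|86|fd|8a|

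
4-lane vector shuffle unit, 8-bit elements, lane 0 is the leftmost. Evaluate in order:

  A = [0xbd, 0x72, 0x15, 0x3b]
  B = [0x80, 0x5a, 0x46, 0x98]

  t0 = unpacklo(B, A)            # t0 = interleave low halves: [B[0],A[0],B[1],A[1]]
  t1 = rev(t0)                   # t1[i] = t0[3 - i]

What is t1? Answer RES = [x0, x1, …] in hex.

  t0: 80 bd 5a 72
  t1: 72 5a bd 80

RES = [ 0x72  0x5a  0xbd  0x80 ]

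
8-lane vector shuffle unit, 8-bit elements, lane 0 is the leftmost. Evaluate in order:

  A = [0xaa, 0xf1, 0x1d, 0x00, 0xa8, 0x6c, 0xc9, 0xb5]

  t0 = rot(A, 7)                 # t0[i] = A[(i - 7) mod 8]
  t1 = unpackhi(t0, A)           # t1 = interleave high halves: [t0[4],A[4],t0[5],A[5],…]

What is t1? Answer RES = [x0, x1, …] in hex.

RES = [ 0x6c  0xa8  0xc9  0x6c  0xb5  0xc9  0xaa  0xb5 ]

t0 = [0xf1, 0x1d, 0x00, 0xa8, 0x6c, 0xc9, 0xb5, 0xaa]
t1 = [0x6c, 0xa8, 0xc9, 0x6c, 0xb5, 0xc9, 0xaa, 0xb5]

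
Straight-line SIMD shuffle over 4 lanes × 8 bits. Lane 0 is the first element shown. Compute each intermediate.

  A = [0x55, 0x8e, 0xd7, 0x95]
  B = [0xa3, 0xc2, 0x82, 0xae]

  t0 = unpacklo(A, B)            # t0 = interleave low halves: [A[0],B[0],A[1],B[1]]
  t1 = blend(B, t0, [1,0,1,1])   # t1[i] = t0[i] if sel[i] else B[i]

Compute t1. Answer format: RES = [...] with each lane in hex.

  t0: 55 a3 8e c2
  t1: 55 c2 8e c2

RES = [ 0x55  0xc2  0x8e  0xc2 ]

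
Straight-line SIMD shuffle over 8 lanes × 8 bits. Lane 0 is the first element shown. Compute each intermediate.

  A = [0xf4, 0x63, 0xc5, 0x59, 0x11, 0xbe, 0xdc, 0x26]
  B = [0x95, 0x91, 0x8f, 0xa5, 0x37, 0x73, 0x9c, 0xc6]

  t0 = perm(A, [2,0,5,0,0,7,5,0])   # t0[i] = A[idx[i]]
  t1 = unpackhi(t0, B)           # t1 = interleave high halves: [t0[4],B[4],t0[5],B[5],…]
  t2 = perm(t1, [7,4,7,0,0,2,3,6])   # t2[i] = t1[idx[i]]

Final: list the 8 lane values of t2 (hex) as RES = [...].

RES = [0xc6, 0xbe, 0xc6, 0xf4, 0xf4, 0x26, 0x73, 0xf4]

t0 = [0xc5, 0xf4, 0xbe, 0xf4, 0xf4, 0x26, 0xbe, 0xf4]
t1 = [0xf4, 0x37, 0x26, 0x73, 0xbe, 0x9c, 0xf4, 0xc6]
t2 = [0xc6, 0xbe, 0xc6, 0xf4, 0xf4, 0x26, 0x73, 0xf4]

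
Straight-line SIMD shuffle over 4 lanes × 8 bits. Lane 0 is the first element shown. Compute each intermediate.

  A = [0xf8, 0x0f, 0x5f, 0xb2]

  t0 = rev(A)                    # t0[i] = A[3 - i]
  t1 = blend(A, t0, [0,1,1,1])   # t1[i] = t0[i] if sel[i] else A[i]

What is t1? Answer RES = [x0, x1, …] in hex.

RES = [ 0xf8  0x5f  0x0f  0xf8 ]

t0 = [0xb2, 0x5f, 0x0f, 0xf8]
t1 = [0xf8, 0x5f, 0x0f, 0xf8]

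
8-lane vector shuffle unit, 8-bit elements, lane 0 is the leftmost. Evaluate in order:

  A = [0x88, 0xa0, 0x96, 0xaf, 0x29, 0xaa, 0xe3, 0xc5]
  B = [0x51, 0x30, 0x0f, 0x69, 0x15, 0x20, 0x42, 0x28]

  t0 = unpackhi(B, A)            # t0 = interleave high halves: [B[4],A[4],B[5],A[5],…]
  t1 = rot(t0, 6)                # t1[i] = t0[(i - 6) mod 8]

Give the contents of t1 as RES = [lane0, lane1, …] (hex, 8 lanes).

RES = [0x20, 0xaa, 0x42, 0xe3, 0x28, 0xc5, 0x15, 0x29]

t0 = [0x15, 0x29, 0x20, 0xaa, 0x42, 0xe3, 0x28, 0xc5]
t1 = [0x20, 0xaa, 0x42, 0xe3, 0x28, 0xc5, 0x15, 0x29]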